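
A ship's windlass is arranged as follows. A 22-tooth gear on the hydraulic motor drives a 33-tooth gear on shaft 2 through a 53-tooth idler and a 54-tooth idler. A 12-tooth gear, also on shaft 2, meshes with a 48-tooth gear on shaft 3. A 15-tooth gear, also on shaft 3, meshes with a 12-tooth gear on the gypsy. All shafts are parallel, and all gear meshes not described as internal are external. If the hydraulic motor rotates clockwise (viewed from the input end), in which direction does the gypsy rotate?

the hydraulic motor → shaft 2: driver → idler → idler → driven is 3 external meshes, 3 reversals → CCW.
shaft 2 → shaft 3: external mesh, 1 reversal → CW.
shaft 3 → the gypsy: external mesh, 1 reversal → CCW.
5 reversals in total — an odd number — so the gypsy turns opposite to the hydraulic motor.

anticlockwise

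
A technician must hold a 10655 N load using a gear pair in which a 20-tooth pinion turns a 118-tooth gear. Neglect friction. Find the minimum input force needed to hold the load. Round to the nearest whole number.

1806 N

Gear pair MA = 118/20 = 5.9.
Effort = load / MA = 10655 / 5.9 = 1805.9 N.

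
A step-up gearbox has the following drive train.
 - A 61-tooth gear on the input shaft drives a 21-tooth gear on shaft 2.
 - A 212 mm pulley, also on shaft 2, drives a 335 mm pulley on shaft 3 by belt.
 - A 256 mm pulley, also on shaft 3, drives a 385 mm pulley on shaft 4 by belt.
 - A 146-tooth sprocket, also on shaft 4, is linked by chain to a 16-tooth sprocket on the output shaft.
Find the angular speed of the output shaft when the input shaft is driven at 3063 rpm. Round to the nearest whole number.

the input shaft → shaft 2 (gear mesh, 21/61): 3063 ÷ 0.34426 = 8897.3 rpm
shaft 2 → shaft 3 (belt, 335/212): 8897.3 ÷ 1.5802 = 5630.5 rpm
shaft 3 → shaft 4 (belt, 385/256): 5630.5 ÷ 1.5039 = 3743.9 rpm
shaft 4 → the output shaft (chain, 16/146): 3743.9 ÷ 0.10959 = 34163 rpm

34163 rpm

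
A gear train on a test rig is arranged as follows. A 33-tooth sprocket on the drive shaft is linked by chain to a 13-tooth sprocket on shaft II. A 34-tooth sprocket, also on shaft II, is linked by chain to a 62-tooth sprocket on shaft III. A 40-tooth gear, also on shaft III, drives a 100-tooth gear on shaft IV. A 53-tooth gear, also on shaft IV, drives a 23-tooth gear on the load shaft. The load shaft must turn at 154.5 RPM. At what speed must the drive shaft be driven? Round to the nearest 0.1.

120.4 RPM

Overall ratio R = 0.39394 × 1.8235 × 2.5 × 0.43396 = 0.77935.
Required input speed = output speed × R = 154.5 × 0.77935 = 120.41 RPM.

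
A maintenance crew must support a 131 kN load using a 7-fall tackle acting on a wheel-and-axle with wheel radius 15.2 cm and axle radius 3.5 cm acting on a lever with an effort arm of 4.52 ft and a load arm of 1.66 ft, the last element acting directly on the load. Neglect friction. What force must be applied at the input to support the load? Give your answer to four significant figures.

1.583 kN

Block-and-tackle MA = number of supporting rope parts = 7.
Wheel-and-axle MA = R/r = 15.2/3.5 = 4.3429.
Lever MA = effort arm / load arm = 4.52/1.66 = 2.7229.
Combined ideal MA = 7 × 4.3429 × 2.7229 = 82.776.
Effort = load / MA = 131 / 82.776 = 1.5826 kN.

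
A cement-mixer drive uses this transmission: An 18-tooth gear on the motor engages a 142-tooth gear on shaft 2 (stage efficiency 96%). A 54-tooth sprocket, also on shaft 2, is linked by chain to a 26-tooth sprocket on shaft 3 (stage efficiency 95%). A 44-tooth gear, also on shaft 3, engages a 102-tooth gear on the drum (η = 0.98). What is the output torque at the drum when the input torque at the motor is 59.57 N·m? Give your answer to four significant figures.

After the gear mesh (142/18): 59.57 × 7.8889 × 0.96 = 451.14 N·m
After the chain (26/54): 451.14 × 0.48148 × 0.95 = 206.36 N·m
After the gear mesh (102/44): 206.36 × 2.3182 × 0.98 = 468.8 N·m

468.8 N·m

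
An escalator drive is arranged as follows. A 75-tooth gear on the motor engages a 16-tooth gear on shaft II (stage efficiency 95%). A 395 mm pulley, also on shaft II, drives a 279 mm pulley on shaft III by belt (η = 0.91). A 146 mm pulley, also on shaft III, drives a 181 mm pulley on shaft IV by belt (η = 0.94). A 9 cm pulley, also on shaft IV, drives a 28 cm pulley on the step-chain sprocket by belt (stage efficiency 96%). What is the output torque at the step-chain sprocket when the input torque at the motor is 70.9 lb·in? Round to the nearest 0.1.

32.1 lb·in

gear mesh 16/75 = 0.21333 → τ = 70.9·0.21333·0.95 = 14.369 lb·in
belt 279/395 = 0.70633 → τ = 14.369·0.70633·0.91 = 9.2359 lb·in
belt 181/146 = 1.2397 → τ = 9.2359·1.2397·0.94 = 10.763 lb·in
belt 28/9 = 3.1111 → τ = 10.763·3.1111·0.96 = 32.145 lb·in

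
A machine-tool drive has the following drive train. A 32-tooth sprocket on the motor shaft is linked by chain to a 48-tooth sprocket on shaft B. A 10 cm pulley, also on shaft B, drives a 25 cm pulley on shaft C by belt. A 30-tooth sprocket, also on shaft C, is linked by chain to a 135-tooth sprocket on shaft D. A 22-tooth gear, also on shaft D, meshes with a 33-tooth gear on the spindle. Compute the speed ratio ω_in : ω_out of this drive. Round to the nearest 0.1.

Each stage contributes driven/driver: chain 48/32 = 1.5, belt 25/10 = 2.5, chain 135/30 = 4.5, gear mesh 33/22 = 1.5.
Overall: 1.5 × 2.5 × 4.5 × 1.5 = 25.312.

25.3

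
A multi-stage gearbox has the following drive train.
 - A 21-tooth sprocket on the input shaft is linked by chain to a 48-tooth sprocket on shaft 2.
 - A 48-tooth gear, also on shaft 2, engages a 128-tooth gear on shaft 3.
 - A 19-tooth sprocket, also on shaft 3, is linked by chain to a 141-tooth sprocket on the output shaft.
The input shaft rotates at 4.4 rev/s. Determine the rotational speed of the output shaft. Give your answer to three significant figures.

chain 48/21 = 2.2857 → 4.4/2.2857 = 1.925 rev/s
gear mesh 128/48 = 2.6667 → 1.925/2.6667 = 0.72188 rev/s
chain 141/19 = 7.4211 → 0.72188/7.4211 = 0.097274 rev/s

0.0973 rev/s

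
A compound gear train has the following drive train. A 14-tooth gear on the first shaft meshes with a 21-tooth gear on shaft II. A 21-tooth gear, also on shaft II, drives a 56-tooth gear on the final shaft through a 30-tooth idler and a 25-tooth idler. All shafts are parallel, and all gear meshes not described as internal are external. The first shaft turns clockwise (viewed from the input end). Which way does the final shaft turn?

clockwise

the first shaft → shaft II: external mesh, 1 reversal → CCW.
shaft II → the final shaft: driver → idler → idler → driven is 3 external meshes, 3 reversals → CW.
4 reversals in total — an even number — so the final shaft turns the same way as the first shaft.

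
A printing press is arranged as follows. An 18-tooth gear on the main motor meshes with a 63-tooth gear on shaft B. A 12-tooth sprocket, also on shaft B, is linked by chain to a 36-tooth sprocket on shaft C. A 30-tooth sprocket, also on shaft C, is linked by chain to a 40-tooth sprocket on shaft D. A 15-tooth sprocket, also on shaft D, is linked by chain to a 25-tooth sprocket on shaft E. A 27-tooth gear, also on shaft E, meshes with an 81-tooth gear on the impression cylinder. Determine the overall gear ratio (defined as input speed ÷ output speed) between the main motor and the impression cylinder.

Each stage contributes driven/driver: gear mesh 63/18 = 3.5, chain 36/12 = 3, chain 40/30 = 1.3333, chain 25/15 = 1.6667, gear mesh 81/27 = 3.
Overall: 3.5 × 3 × 1.3333 × 1.6667 × 3 = 70.

70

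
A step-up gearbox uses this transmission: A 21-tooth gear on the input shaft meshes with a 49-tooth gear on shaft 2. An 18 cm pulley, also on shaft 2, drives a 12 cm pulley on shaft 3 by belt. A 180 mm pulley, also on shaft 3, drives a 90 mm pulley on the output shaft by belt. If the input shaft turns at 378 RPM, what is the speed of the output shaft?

Gear mesh: ratio = 49/21 = 2.3333, so shaft 2 turns at 378 / 2.3333 = 162 RPM.
Belt: ratio = 12/18 = 0.66667, so shaft 3 turns at 162 / 0.66667 = 243 RPM.
Belt: ratio = 90/180 = 0.5, so the output shaft turns at 243 / 0.5 = 486 RPM.

486 RPM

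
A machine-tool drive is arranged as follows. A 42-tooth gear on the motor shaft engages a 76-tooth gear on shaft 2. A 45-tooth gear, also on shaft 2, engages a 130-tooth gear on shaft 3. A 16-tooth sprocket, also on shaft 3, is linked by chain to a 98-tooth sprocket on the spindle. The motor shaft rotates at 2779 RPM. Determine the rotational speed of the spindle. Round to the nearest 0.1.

86.8 RPM

gear mesh 76/42 = 1.8095 → 2779/1.8095 = 1535.8 RPM
gear mesh 130/45 = 2.8889 → 1535.8/2.8889 = 531.61 RPM
chain 98/16 = 6.125 → 531.61/6.125 = 86.794 RPM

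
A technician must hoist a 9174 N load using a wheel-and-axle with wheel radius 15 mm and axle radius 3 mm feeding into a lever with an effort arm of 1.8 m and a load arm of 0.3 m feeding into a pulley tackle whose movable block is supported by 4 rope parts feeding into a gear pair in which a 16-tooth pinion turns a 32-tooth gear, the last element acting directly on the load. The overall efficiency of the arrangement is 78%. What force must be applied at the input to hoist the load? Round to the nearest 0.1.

49.0 N

Wheel-and-axle MA = R/r = 15/3 = 5.
Lever MA = effort arm / load arm = 1.8/0.3 = 6.
Block-and-tackle MA = number of supporting rope parts = 4.
Gear pair MA = 32/16 = 2.
Combined ideal MA = 5 × 6 × 4 × 2 = 240.
Actual MA = 240 × 0.78 = 187.2.
Effort = load / actual MA = 9174 / 187.2 = 49.006 N.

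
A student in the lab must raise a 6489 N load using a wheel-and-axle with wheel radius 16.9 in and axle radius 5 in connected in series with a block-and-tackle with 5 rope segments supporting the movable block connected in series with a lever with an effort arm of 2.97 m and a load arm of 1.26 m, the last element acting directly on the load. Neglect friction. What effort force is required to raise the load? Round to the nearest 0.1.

Wheel-and-axle MA = R/r = 16.9/5 = 3.38.
Block-and-tackle MA = number of supporting rope parts = 5.
Lever MA = effort arm / load arm = 2.97/1.26 = 2.3571.
Combined ideal MA = 3.38 × 5 × 2.3571 = 39.836.
Effort = load / MA = 6489 / 39.836 = 162.89 N.

162.9 N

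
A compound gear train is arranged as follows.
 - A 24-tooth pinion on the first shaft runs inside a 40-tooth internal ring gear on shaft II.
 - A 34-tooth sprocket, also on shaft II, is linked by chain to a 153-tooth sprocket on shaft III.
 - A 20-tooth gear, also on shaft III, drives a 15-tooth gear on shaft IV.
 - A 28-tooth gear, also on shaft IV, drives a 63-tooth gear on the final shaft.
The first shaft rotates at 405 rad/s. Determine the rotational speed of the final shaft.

the first shaft → shaft II (internal gear, 40/24): 405 ÷ 1.6667 = 243 rad/s
shaft II → shaft III (chain, 153/34): 243 ÷ 4.5 = 54 rad/s
shaft III → shaft IV (gear mesh, 15/20): 54 ÷ 0.75 = 72 rad/s
shaft IV → the final shaft (gear mesh, 63/28): 72 ÷ 2.25 = 32 rad/s

32 rad/s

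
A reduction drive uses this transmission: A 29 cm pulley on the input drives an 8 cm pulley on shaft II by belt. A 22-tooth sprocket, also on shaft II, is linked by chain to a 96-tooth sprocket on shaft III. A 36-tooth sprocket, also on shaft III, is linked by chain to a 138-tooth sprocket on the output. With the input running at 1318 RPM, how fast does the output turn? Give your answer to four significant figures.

285.6 RPM

belt 8/29 = 0.27586 → 1318/0.27586 = 4777.8 RPM
chain 96/22 = 4.3636 → 4777.8/4.3636 = 1094.9 RPM
chain 138/36 = 3.8333 → 1094.9/3.8333 = 285.63 RPM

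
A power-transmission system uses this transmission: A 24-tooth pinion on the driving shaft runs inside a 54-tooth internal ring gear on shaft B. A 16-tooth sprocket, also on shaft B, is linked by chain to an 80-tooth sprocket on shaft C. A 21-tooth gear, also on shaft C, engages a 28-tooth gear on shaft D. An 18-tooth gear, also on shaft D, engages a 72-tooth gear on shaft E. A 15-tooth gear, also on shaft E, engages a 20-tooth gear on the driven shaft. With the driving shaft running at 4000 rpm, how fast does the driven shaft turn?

internal gear 54/24 = 2.25 → 4000/2.25 = 1777.8 rpm
chain 80/16 = 5 → 1777.8/5 = 355.56 rpm
gear mesh 28/21 = 1.3333 → 355.56/1.3333 = 266.67 rpm
gear mesh 72/18 = 4 → 266.67/4 = 66.667 rpm
gear mesh 20/15 = 1.3333 → 66.667/1.3333 = 50 rpm

50 rpm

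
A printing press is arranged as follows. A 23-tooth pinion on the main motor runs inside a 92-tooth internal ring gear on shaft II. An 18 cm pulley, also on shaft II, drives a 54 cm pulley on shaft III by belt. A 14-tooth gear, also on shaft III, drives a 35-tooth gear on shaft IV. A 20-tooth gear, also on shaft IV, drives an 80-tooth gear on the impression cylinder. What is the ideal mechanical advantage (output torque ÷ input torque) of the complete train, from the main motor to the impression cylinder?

120

Each stage contributes driven/driver: internal gear 92/23 = 4, belt 54/18 = 3, gear mesh 35/14 = 2.5, gear mesh 80/20 = 4.
Overall: 4 × 3 × 2.5 × 4 = 120.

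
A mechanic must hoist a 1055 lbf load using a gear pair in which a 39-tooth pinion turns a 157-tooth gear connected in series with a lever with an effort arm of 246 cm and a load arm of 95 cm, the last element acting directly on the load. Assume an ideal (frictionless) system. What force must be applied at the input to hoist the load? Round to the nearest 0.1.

101.2 lbf

Gear pair MA = 157/39 = 4.0256.
Lever MA = effort arm / load arm = 246/95 = 2.5895.
Combined ideal MA = 4.0256 × 2.5895 = 10.424.
Effort = load / MA = 1055 / 10.424 = 101.21 lbf.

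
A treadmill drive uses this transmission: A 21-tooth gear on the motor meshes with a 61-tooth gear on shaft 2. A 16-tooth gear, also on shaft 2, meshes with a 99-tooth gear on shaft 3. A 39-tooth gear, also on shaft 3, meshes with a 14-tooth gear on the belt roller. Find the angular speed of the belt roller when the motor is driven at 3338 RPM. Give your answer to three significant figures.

Gear mesh: ratio = 61/21 = 2.9048, so shaft 2 turns at 3338 / 2.9048 = 1149.1 RPM.
Gear mesh: ratio = 99/16 = 6.1875, so shaft 3 turns at 1149.1 / 6.1875 = 185.72 RPM.
Gear mesh: ratio = 14/39 = 0.35897, so the belt roller turns at 185.72 / 0.35897 = 517.37 RPM.

517 RPM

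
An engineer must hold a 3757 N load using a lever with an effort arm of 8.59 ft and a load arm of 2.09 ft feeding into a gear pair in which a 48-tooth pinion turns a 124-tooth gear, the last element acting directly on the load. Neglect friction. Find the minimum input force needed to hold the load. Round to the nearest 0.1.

353.8 N

Lever MA = effort arm / load arm = 8.59/2.09 = 4.11.
Gear pair MA = 124/48 = 2.5833.
Combined ideal MA = 4.11 × 2.5833 = 10.618.
Effort = load / MA = 3757 / 10.618 = 353.85 N.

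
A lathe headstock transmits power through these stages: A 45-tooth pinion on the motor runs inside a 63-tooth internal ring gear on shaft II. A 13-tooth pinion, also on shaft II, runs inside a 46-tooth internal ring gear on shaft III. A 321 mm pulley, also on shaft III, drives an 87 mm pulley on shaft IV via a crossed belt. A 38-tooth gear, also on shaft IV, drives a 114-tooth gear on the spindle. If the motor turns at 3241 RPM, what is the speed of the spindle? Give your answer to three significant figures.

805 RPM

internal gear 63/45 = 1.4 → 3241/1.4 = 2315 RPM
internal gear 46/13 = 3.5385 → 2315/3.5385 = 654.24 RPM
belt 87/321 = 0.27103 → 654.24/0.27103 = 2413.9 RPM
gear mesh 114/38 = 3 → 2413.9/3 = 804.64 RPM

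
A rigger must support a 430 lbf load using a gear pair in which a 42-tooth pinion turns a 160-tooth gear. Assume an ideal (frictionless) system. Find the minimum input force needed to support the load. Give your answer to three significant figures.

Gear pair MA = 160/42 = 3.8095.
Effort = load / MA = 430 / 3.8095 = 112.88 lbf.

113 lbf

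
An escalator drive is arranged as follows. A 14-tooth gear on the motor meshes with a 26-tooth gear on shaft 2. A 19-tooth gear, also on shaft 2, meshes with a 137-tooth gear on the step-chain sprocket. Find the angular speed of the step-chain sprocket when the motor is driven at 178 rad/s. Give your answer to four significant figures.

Gear mesh: ratio = 26/14 = 1.8571, so shaft 2 turns at 178 / 1.8571 = 95.846 rad/s.
Gear mesh: ratio = 137/19 = 7.2105, so the step-chain sprocket turns at 95.846 / 7.2105 = 13.293 rad/s.

13.29 rad/s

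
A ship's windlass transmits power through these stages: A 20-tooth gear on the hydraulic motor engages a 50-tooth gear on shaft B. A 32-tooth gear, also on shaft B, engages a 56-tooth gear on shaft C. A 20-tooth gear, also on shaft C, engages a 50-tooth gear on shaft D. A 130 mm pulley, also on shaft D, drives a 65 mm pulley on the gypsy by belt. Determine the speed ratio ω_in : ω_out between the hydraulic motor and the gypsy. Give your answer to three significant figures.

Each stage contributes driven/driver: gear mesh 50/20 = 2.5, gear mesh 56/32 = 1.75, gear mesh 50/20 = 2.5, belt 65/130 = 0.5.
Overall: 2.5 × 1.75 × 2.5 × 0.5 = 5.4688.

5.47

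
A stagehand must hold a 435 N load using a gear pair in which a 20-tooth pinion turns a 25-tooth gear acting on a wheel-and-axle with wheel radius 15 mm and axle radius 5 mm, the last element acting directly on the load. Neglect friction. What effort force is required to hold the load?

Gear pair MA = 25/20 = 1.25.
Wheel-and-axle MA = R/r = 15/5 = 3.
Combined ideal MA = 1.25 × 3 = 3.75.
Effort = load / MA = 435 / 3.75 = 116 N.

116 N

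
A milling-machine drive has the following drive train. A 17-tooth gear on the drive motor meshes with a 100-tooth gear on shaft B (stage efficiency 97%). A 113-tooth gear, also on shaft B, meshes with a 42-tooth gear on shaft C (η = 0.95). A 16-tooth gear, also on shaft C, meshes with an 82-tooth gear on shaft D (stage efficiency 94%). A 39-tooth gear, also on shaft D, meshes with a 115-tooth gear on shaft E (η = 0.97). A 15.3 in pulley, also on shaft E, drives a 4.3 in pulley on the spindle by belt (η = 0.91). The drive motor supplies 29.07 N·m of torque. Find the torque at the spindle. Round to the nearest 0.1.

206.4 N·m

After the gear mesh (100/17): 29.07 × 5.8824 × 0.97 = 165.87 N·m
After the gear mesh (42/113): 165.87 × 0.37168 × 0.95 = 58.568 N·m
After the gear mesh (82/16): 58.568 × 5.125 × 0.94 = 282.15 N·m
After the gear mesh (115/39): 282.15 × 2.9487 × 0.97 = 807.03 N·m
After the belt (4.3/15.3): 807.03 × 0.28105 × 0.91 = 206.4 N·m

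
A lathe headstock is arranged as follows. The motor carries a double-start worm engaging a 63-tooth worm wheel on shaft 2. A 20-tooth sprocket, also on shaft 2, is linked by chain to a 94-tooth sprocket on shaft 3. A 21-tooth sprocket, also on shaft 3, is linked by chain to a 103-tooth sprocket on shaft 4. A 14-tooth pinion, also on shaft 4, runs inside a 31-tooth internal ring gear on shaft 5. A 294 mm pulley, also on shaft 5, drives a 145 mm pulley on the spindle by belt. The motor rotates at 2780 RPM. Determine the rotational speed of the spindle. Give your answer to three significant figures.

3.51 RPM

Worm: ratio = 63/2 = 31.5, so shaft 2 turns at 2780 / 31.5 = 88.254 RPM.
Chain: ratio = 94/20 = 4.7, so shaft 3 turns at 88.254 / 4.7 = 18.777 RPM.
Chain: ratio = 103/21 = 4.9048, so shaft 4 turns at 18.777 / 4.9048 = 3.8284 RPM.
Internal gear: ratio = 31/14 = 2.2143, so shaft 5 turns at 3.8284 / 2.2143 = 1.729 RPM.
Belt: ratio = 145/294 = 0.4932, so the spindle turns at 1.729 / 0.4932 = 3.5056 RPM.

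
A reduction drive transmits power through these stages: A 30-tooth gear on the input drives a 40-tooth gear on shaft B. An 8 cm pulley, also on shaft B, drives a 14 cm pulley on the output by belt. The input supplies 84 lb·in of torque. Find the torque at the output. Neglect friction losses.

Gear mesh: ratio = 40/30 = 1.3333; torque at shaft B = 84 × 1.3333 = 112 lb·in.
Belt: ratio = 14/8 = 1.75; torque at the output = 112 × 1.75 = 196 lb·in.

196 lb·in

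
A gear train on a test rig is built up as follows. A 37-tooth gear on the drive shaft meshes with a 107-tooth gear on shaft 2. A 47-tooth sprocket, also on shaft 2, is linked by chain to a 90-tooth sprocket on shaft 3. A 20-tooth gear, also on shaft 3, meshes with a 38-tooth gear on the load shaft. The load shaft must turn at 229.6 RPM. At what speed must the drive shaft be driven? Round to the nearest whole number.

Overall ratio R = 2.8919 × 1.9149 × 1.9 = 10.522.
Required input speed = output speed × R = 229.6 × 10.522 = 2415.8 RPM.

2416 RPM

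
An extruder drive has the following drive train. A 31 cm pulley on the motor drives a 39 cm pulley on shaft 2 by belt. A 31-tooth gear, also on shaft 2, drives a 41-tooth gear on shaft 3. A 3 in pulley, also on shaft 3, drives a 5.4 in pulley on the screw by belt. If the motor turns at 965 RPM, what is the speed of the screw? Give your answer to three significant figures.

322 RPM

Belt: ratio = 39/31 = 1.2581, so shaft 2 turns at 965 / 1.2581 = 767.05 RPM.
Gear mesh: ratio = 41/31 = 1.3226, so shaft 3 turns at 767.05 / 1.3226 = 579.97 RPM.
Belt: ratio = 5.4/3 = 1.8, so the screw turns at 579.97 / 1.8 = 322.2 RPM.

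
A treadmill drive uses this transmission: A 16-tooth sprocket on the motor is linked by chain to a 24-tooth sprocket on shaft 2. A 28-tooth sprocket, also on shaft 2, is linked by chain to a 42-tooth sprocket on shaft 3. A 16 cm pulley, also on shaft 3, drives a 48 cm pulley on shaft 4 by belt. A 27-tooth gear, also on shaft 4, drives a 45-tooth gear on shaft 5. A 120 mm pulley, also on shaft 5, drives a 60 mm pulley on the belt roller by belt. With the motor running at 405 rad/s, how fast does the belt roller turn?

chain 24/16 = 1.5 → 405/1.5 = 270 rad/s
chain 42/28 = 1.5 → 270/1.5 = 180 rad/s
belt 48/16 = 3 → 180/3 = 60 rad/s
gear mesh 45/27 = 1.6667 → 60/1.6667 = 36 rad/s
belt 60/120 = 0.5 → 36/0.5 = 72 rad/s

72 rad/s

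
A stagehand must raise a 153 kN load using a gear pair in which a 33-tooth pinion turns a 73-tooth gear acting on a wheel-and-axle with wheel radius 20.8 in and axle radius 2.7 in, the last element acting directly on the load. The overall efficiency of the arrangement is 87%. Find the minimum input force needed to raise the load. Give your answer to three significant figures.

10.3 kN

Gear pair MA = 73/33 = 2.2121.
Wheel-and-axle MA = R/r = 20.8/2.7 = 7.7037.
Combined ideal MA = 2.2121 × 7.7037 = 17.042.
Actual MA = 17.042 × 0.87 = 14.826.
Effort = load / actual MA = 153 / 14.826 = 10.32 kN.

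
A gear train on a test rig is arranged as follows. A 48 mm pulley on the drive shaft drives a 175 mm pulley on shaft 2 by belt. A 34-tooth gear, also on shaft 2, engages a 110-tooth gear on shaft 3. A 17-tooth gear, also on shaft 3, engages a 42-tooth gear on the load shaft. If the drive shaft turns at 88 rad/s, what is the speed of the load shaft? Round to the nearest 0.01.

3.02 rad/s

Belt: ratio = 175/48 = 3.6458, so shaft 2 turns at 88 / 3.6458 = 24.137 rad/s.
Gear mesh: ratio = 110/34 = 3.2353, so shaft 3 turns at 24.137 / 3.2353 = 7.4606 rad/s.
Gear mesh: ratio = 42/17 = 2.4706, so the load shaft turns at 7.4606 / 2.4706 = 3.0198 rad/s.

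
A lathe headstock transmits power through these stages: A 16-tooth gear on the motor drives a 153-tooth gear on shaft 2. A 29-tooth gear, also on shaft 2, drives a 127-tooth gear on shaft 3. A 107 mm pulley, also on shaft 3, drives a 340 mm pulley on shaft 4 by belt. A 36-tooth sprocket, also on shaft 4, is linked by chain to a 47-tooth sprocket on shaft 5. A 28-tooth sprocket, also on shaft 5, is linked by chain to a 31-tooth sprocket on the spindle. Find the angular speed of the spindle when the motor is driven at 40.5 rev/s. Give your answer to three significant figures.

0.211 rev/s

the motor → shaft 2 (gear mesh, 153/16): 40.5 ÷ 9.5625 = 4.2353 rev/s
shaft 2 → shaft 3 (gear mesh, 127/29): 4.2353 ÷ 4.3793 = 0.96711 rev/s
shaft 3 → shaft 4 (belt, 340/107): 0.96711 ÷ 3.1776 = 0.30436 rev/s
shaft 4 → shaft 5 (chain, 47/36): 0.30436 ÷ 1.3056 = 0.23312 rev/s
shaft 5 → the spindle (chain, 31/28): 0.23312 ÷ 1.1071 = 0.21056 rev/s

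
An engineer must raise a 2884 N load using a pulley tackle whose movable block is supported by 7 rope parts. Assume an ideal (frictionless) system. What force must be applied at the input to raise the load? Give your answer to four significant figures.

412.0 N

Block-and-tackle MA = number of supporting rope parts = 7.
Effort = load / MA = 2884 / 7 = 412 N.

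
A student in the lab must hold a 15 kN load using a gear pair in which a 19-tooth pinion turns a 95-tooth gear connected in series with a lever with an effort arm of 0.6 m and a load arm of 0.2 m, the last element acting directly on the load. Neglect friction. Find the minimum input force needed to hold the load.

1 kN

Gear pair MA = 95/19 = 5.
Lever MA = effort arm / load arm = 0.6/0.2 = 3.
Combined ideal MA = 5 × 3 = 15.
Effort = load / MA = 15 / 15 = 1 kN.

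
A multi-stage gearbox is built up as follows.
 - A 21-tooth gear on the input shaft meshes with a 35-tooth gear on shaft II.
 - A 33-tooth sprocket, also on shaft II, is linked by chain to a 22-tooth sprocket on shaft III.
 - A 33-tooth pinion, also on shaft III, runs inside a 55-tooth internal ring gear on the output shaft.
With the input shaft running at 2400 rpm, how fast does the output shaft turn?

gear mesh 35/21 = 1.6667 → 2400/1.6667 = 1440 rpm
chain 22/33 = 0.66667 → 1440/0.66667 = 2160 rpm
internal gear 55/33 = 1.6667 → 2160/1.6667 = 1296 rpm

1296 rpm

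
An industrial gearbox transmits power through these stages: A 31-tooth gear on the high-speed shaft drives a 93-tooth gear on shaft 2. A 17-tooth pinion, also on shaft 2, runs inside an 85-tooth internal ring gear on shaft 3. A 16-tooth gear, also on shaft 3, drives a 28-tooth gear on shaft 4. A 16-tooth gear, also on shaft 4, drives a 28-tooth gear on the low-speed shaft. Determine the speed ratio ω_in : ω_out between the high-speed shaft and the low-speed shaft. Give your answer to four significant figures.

45.94

Each stage contributes driven/driver: gear mesh 93/31 = 3, internal gear 85/17 = 5, gear mesh 28/16 = 1.75, gear mesh 28/16 = 1.75.
Overall: 3 × 5 × 1.75 × 1.75 = 45.938.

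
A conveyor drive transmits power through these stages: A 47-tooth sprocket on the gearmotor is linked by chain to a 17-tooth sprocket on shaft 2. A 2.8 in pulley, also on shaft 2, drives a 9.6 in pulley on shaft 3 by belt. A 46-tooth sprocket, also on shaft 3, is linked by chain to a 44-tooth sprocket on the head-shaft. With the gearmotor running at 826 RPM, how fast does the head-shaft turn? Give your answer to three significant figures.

the gearmotor → shaft 2 (chain, 17/47): 826 ÷ 0.3617 = 2283.6 RPM
shaft 2 → shaft 3 (belt, 9.6/2.8): 2283.6 ÷ 3.4286 = 666.06 RPM
shaft 3 → the head-shaft (chain, 44/46): 666.06 ÷ 0.95652 = 696.34 RPM

696 RPM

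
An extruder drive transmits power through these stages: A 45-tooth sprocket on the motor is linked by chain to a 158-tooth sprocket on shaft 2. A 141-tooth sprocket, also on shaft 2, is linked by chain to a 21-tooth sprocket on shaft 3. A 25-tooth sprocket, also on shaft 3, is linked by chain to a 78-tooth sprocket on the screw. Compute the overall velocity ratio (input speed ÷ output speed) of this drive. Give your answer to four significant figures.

1.632

Each stage contributes driven/driver: chain 158/45 = 3.5111, chain 21/141 = 0.14894, chain 78/25 = 3.12.
Overall: 3.5111 × 0.14894 × 3.12 = 1.6315.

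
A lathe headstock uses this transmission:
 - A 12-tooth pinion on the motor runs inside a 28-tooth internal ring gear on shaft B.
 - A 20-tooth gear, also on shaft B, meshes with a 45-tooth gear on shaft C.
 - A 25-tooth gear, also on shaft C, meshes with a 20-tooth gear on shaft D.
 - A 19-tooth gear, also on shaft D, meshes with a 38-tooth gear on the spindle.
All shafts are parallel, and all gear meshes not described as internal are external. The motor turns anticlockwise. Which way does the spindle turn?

clockwise

the motor → shaft B: internal mesh, same direction → CCW.
shaft B → shaft C: external mesh, 1 reversal → CW.
shaft C → shaft D: external mesh, 1 reversal → CCW.
shaft D → the spindle: external mesh, 1 reversal → CW.
3 reversals in total — an odd number — so the spindle turns opposite to the motor.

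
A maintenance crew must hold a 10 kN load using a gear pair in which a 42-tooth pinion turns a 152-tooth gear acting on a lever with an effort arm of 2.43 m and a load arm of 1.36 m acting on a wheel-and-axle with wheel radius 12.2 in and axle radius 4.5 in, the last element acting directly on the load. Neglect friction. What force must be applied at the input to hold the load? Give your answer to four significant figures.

0.5704 kN

Gear pair MA = 152/42 = 3.619.
Lever MA = effort arm / load arm = 2.43/1.36 = 1.7868.
Wheel-and-axle MA = R/r = 12.2/4.5 = 2.7111.
Combined ideal MA = 3.619 × 1.7868 × 2.7111 = 17.531.
Effort = load / MA = 10 / 17.531 = 0.57042 kN.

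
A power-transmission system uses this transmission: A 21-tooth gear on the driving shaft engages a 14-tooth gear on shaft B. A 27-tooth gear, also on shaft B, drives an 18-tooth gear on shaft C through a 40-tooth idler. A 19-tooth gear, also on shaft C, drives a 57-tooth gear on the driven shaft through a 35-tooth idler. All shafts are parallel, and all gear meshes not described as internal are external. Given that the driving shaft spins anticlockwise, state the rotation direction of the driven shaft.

clockwise

the driving shaft → shaft B: external mesh, 1 reversal → CW.
shaft B → shaft C: driver → idler → driven is 2 external meshes, 2 reversals → CW.
shaft C → the driven shaft: driver → idler → driven is 2 external meshes, 2 reversals → CW.
5 reversals in total — an odd number — so the driven shaft turns opposite to the driving shaft.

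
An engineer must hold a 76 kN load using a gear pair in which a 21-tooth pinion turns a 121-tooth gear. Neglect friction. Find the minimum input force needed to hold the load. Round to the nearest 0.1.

Gear pair MA = 121/21 = 5.7619.
Effort = load / MA = 76 / 5.7619 = 13.19 kN.

13.2 kN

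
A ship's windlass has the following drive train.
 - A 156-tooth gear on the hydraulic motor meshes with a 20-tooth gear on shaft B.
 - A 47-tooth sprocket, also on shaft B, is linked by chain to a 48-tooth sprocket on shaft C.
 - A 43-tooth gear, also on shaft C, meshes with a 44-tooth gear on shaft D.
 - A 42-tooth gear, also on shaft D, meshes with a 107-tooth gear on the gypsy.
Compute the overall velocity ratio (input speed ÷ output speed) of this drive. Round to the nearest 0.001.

0.341

Each stage contributes driven/driver: gear mesh 20/156 = 0.12821, chain 48/47 = 1.0213, gear mesh 44/43 = 1.0233, gear mesh 107/42 = 2.5476.
Overall: 0.12821 × 1.0213 × 1.0233 × 2.5476 = 0.34132.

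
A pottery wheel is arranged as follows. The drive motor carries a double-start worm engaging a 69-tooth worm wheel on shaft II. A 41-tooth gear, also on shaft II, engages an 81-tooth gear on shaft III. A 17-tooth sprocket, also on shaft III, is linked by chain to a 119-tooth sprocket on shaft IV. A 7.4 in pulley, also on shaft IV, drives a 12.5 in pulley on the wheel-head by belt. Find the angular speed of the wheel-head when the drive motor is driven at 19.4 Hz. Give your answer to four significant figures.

worm 69/2 = 34.5 → 19.4/34.5 = 0.56232 Hz
gear mesh 81/41 = 1.9756 → 0.56232/1.9756 = 0.28463 Hz
chain 119/17 = 7 → 0.28463/7 = 0.040662 Hz
belt 12.5/7.4 = 1.6892 → 0.040662/1.6892 = 0.024072 Hz

0.02407 Hz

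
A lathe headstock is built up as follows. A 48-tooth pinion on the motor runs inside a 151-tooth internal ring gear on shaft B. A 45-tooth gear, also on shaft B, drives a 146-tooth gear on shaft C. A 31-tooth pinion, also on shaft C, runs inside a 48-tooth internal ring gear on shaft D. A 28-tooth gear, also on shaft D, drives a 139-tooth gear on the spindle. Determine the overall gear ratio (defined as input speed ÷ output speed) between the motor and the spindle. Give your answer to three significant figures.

Each stage contributes driven/driver: internal gear 151/48 = 3.1458, gear mesh 146/45 = 3.2444, internal gear 48/31 = 1.5484, gear mesh 139/28 = 4.9643.
Overall: 3.1458 × 3.2444 × 1.5484 × 4.9643 = 78.454.

78.5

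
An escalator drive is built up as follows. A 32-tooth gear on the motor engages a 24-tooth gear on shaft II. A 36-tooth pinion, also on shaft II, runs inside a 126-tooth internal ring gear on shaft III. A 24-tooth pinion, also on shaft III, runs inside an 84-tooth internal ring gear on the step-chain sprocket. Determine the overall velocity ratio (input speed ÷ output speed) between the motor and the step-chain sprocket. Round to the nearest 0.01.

9.19

Each stage contributes driven/driver: gear mesh 24/32 = 0.75, internal gear 126/36 = 3.5, internal gear 84/24 = 3.5.
Overall: 0.75 × 3.5 × 3.5 = 9.1875.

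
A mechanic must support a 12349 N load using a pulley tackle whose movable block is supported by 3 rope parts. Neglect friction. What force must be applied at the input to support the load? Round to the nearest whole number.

4116 N

Block-and-tackle MA = number of supporting rope parts = 3.
Effort = load / MA = 12349 / 3 = 4116.3 N.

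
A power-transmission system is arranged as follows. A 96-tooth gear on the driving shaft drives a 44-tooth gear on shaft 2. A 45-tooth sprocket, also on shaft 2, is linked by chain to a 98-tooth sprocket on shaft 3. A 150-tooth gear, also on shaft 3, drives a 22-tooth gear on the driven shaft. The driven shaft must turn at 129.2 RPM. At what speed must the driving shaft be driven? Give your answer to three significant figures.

Overall ratio R = 0.45833 × 2.1778 × 0.14667 = 0.1464.
Required input speed = output speed × R = 129.2 × 0.1464 = 18.914 RPM.

18.9 RPM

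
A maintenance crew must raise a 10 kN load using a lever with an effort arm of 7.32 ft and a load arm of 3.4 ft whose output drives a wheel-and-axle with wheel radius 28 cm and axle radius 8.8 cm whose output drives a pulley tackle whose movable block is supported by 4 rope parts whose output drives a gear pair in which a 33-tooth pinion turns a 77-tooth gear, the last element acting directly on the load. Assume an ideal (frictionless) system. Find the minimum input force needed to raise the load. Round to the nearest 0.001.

0.156 kN

Lever MA = effort arm / load arm = 7.32/3.4 = 2.1529.
Wheel-and-axle MA = R/r = 28/8.8 = 3.1818.
Block-and-tackle MA = number of supporting rope parts = 4.
Gear pair MA = 77/33 = 2.3333.
Combined ideal MA = 2.1529 × 3.1818 × 4 × 2.3333 = 63.936.
Effort = load / MA = 10 / 63.936 = 0.15641 kN.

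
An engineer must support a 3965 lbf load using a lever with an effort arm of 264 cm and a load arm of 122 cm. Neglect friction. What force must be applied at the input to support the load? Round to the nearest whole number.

1832 lbf

Lever MA = effort arm / load arm = 264/122 = 2.1639.
Effort = load / MA = 3965 / 2.1639 = 1832.3 lbf.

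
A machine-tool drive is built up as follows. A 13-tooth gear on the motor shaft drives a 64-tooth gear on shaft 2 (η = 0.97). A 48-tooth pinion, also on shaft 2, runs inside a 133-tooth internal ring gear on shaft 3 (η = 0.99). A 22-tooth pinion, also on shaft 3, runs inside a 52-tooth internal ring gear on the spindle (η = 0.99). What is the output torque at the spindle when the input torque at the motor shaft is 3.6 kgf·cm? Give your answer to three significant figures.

110 kgf·cm

Gear mesh: ratio = 64/13 = 4.9231; torque at shaft 2 = 3.6 × 4.9231 × 0.97 = 17.191 kgf·cm.
Internal gear: ratio = 133/48 = 2.7708; torque at shaft 3 = 17.191 × 2.7708 × 0.99 = 47.158 kgf·cm.
Internal gear: ratio = 52/22 = 2.3636; torque at the spindle = 47.158 × 2.3636 × 0.99 = 110.35 kgf·cm.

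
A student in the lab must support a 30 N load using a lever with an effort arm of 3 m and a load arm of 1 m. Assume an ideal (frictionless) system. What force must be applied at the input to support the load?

10 N

Lever MA = effort arm / load arm = 3/1 = 3.
Effort = load / MA = 30 / 3 = 10 N.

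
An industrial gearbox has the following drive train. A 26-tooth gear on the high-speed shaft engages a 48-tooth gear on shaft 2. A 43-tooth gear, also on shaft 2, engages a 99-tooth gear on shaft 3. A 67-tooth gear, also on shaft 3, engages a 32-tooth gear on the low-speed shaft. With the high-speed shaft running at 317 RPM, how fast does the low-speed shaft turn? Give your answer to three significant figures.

156 RPM

the high-speed shaft → shaft 2 (gear mesh, 48/26): 317 ÷ 1.8462 = 171.71 RPM
shaft 2 → shaft 3 (gear mesh, 99/43): 171.71 ÷ 2.3023 = 74.58 RPM
shaft 3 → the low-speed shaft (gear mesh, 32/67): 74.58 ÷ 0.47761 = 156.15 RPM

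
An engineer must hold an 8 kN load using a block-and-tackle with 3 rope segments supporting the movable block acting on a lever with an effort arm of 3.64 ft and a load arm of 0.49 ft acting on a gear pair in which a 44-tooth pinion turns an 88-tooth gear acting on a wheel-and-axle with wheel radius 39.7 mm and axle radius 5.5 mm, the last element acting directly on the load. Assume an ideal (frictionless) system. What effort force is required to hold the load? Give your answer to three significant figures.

0.0249 kN

Block-and-tackle MA = number of supporting rope parts = 3.
Lever MA = effort arm / load arm = 3.64/0.49 = 7.4286.
Gear pair MA = 88/44 = 2.
Wheel-and-axle MA = R/r = 39.7/5.5 = 7.2182.
Combined ideal MA = 3 × 7.4286 × 2 × 7.2182 = 321.72.
Effort = load / MA = 8 / 321.72 = 0.024866 kN.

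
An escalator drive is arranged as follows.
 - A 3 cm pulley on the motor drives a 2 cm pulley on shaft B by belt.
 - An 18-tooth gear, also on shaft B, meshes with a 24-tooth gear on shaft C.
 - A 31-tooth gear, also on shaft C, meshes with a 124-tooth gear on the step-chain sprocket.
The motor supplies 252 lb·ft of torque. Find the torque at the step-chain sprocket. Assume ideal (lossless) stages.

Belt: ratio = 2/3 = 0.66667; torque at shaft B = 252 × 0.66667 = 168 lb·ft.
Gear mesh: ratio = 24/18 = 1.3333; torque at shaft C = 168 × 1.3333 = 224 lb·ft.
Gear mesh: ratio = 124/31 = 4; torque at the step-chain sprocket = 224 × 4 = 896 lb·ft.

896 lb·ft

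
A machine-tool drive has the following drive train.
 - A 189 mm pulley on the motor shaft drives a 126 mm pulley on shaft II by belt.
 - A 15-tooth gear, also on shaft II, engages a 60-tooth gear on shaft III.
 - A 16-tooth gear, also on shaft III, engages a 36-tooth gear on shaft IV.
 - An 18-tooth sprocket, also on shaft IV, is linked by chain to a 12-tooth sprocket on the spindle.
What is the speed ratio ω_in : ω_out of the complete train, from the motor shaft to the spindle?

4

Each stage contributes driven/driver: belt 126/189 = 0.66667, gear mesh 60/15 = 4, gear mesh 36/16 = 2.25, chain 12/18 = 0.66667.
Overall: 0.66667 × 4 × 2.25 × 0.66667 = 4.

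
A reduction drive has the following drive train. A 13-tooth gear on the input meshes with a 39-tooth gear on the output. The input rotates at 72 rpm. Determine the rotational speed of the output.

gear mesh 39/13 = 3 → 72/3 = 24 rpm

24 rpm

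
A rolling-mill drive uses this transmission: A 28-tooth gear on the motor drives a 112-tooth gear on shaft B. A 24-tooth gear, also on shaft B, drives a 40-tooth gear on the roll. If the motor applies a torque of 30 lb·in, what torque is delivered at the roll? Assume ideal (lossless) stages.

gear mesh 112/28 = 4 → τ = 30·4 = 120 lb·in
gear mesh 40/24 = 1.6667 → τ = 120·1.6667 = 200 lb·in

200 lb·in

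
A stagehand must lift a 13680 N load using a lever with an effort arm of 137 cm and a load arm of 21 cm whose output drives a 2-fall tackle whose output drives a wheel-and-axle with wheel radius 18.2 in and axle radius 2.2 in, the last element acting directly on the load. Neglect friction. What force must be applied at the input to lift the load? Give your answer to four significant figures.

Lever MA = effort arm / load arm = 137/21 = 6.5238.
Block-and-tackle MA = number of supporting rope parts = 2.
Wheel-and-axle MA = R/r = 18.2/2.2 = 8.2727.
Combined ideal MA = 6.5238 × 2 × 8.2727 = 107.94.
Effort = load / MA = 13680 / 107.94 = 126.74 N.

126.7 N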